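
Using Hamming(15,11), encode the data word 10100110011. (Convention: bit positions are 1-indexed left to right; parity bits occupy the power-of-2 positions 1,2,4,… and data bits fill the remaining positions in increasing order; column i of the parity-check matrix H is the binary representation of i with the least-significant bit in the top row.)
Codeword c = d · G (mod 2), d = 10100110011:
  c[0] = d·G[:,0] = (10100110011)·(11011010101) mod 2 = 1+0+0+0+0+0+1+0+0+0+1 mod 2 = 1
  c[1] = d·G[:,1] = (10100110011)·(10110110011) mod 2 = 1+0+1+0+0+1+1+0+0+1+1 mod 2 = 0
  c[2] = d·G[:,2] = (10100110011)·(10000000000) mod 2 = 1+0+0+0+0+0+0+0+0+0+0 mod 2 = 1
  c[3] = d·G[:,3] = (10100110011)·(01110001111) mod 2 = 0+0+1+0+0+0+0+0+0+1+1 mod 2 = 1
  c[4] = d·G[:,4] = (10100110011)·(01000000000) mod 2 = 0+0+0+0+0+0+0+0+0+0+0 mod 2 = 0
  c[5] = d·G[:,5] = (10100110011)·(00100000000) mod 2 = 0+0+1+0+0+0+0+0+0+0+0 mod 2 = 1
  c[6] = d·G[:,6] = (10100110011)·(00010000000) mod 2 = 0+0+0+0+0+0+0+0+0+0+0 mod 2 = 0
  c[7] = d·G[:,7] = (10100110011)·(00001111111) mod 2 = 0+0+0+0+0+1+1+0+0+1+1 mod 2 = 0
  c[8] = d·G[:,8] = (10100110011)·(00001000000) mod 2 = 0+0+0+0+0+0+0+0+0+0+0 mod 2 = 0
  c[9] = d·G[:,9] = (10100110011)·(00000100000) mod 2 = 0+0+0+0+0+1+0+0+0+0+0 mod 2 = 1
  c[10] = d·G[:,10] = (10100110011)·(00000010000) mod 2 = 0+0+0+0+0+0+1+0+0+0+0 mod 2 = 1
  c[11] = d·G[:,11] = (10100110011)·(00000001000) mod 2 = 0+0+0+0+0+0+0+0+0+0+0 mod 2 = 0
  c[12] = d·G[:,12] = (10100110011)·(00000000100) mod 2 = 0+0+0+0+0+0+0+0+0+0+0 mod 2 = 0
  c[13] = d·G[:,13] = (10100110011)·(00000000010) mod 2 = 0+0+0+0+0+0+0+0+0+1+0 mod 2 = 1
  c[14] = d·G[:,14] = (10100110011)·(00000000001) mod 2 = 0+0+0+0+0+0+0+0+0+0+1 mod 2 = 1
Codeword = 101101000110011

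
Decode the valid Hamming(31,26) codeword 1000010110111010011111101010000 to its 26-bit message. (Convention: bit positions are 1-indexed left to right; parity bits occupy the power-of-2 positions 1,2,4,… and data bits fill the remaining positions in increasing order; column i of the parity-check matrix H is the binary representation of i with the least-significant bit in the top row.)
Parity bits occupy power-of-2 positions; data bits are at positions {3,5,6,7,9,10,11,12,13,14,15,17,18,19,20,21,22,23,24,25,26,27,28,29,30,31} (1-indexed).
Extract: c[3]=0 c[5]=0 c[6]=1 c[7]=0 c[9]=1 c[10]=0 c[11]=1 c[12]=1 c[13]=1 c[14]=0 c[15]=1 c[17]=0 c[18]=1 c[19]=1 c[20]=1 c[21]=1 c[22]=1 c[23]=1 c[24]=0 c[25]=1 c[26]=0 c[27]=1 c[28]=0 c[29]=0 c[30]=0 c[31]=0
Data = 00101011101011111101010000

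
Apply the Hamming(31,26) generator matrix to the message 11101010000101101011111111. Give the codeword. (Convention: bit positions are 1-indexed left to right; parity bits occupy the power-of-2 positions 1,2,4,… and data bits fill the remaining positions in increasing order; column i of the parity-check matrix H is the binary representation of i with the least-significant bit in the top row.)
Codeword c = d · G (mod 2), d = 11101010000101101011111111:
  c[0] = d·G[:,0] = (11101010000101101011111111)·(11011010101101010101010101) mod 2 = 1+1+0+0+1+0+1+0+0+0+0+1+0+1+0+0+0+0+0+1+0+1+0+1+0+1 mod 2 = 0
  c[1] = d·G[:,1] = (11101010000101101011111111)·(10110110011011001100110011) mod 2 = 1+0+1+0+0+0+1+0+0+0+0+0+0+1+0+0+1+0+0+0+1+1+0+0+1+1 mod 2 = 1
  c[2] = d·G[:,2] = (11101010000101101011111111)·(10000000000000000000000000) mod 2 = 1+0+0+0+0+0+0+0+0+0+0+0+0+0+0+0+0+0+0+0+0+0+0+0+0+0 mod 2 = 1
  c[3] = d·G[:,3] = (11101010000101101011111111)·(01110001111000111100001111) mod 2 = 0+1+1+0+0+0+0+0+0+0+0+0+0+0+1+0+1+0+0+0+0+0+1+1+1+1 mod 2 = 0
  c[4] = d·G[:,4] = (11101010000101101011111111)·(01000000000000000000000000) mod 2 = 0+1+0+0+0+0+0+0+0+0+0+0+0+0+0+0+0+0+0+0+0+0+0+0+0+0 mod 2 = 1
  c[5] = d·G[:,5] = (11101010000101101011111111)·(00100000000000000000000000) mod 2 = 0+0+1+0+0+0+0+0+0+0+0+0+0+0+0+0+0+0+0+0+0+0+0+0+0+0 mod 2 = 1
  c[6] = d·G[:,6] = (11101010000101101011111111)·(00010000000000000000000000) mod 2 = 0+0+0+0+0+0+0+0+0+0+0+0+0+0+0+0+0+0+0+0+0+0+0+0+0+0 mod 2 = 0
  c[7] = d·G[:,7] = (11101010000101101011111111)·(00001111111000000011111111) mod 2 = 0+0+0+0+1+0+1+0+0+0+0+0+0+0+0+0+0+0+1+1+1+1+1+1+1+1 mod 2 = 0
  c[8] = d·G[:,8] = (11101010000101101011111111)·(00001000000000000000000000) mod 2 = 0+0+0+0+1+0+0+0+0+0+0+0+0+0+0+0+0+0+0+0+0+0+0+0+0+0 mod 2 = 1
  c[9] = d·G[:,9] = (11101010000101101011111111)·(00000100000000000000000000) mod 2 = 0+0+0+0+0+0+0+0+0+0+0+0+0+0+0+0+0+0+0+0+0+0+0+0+0+0 mod 2 = 0
  c[10] = d·G[:,10] = (11101010000101101011111111)·(00000010000000000000000000) mod 2 = 0+0+0+0+0+0+1+0+0+0+0+0+0+0+0+0+0+0+0+0+0+0+0+0+0+0 mod 2 = 1
  c[11] = d·G[:,11] = (11101010000101101011111111)·(00000001000000000000000000) mod 2 = 0+0+0+0+0+0+0+0+0+0+0+0+0+0+0+0+0+0+0+0+0+0+0+0+0+0 mod 2 = 0
  c[12] = d·G[:,12] = (11101010000101101011111111)·(00000000100000000000000000) mod 2 = 0+0+0+0+0+0+0+0+0+0+0+0+0+0+0+0+0+0+0+0+0+0+0+0+0+0 mod 2 = 0
  c[13] = d·G[:,13] = (11101010000101101011111111)·(00000000010000000000000000) mod 2 = 0+0+0+0+0+0+0+0+0+0+0+0+0+0+0+0+0+0+0+0+0+0+0+0+0+0 mod 2 = 0
  c[14] = d·G[:,14] = (11101010000101101011111111)·(00000000001000000000000000) mod 2 = 0+0+0+0+0+0+0+0+0+0+0+0+0+0+0+0+0+0+0+0+0+0+0+0+0+0 mod 2 = 0
  c[15] = d·G[:,15] = (11101010000101101011111111)·(00000000000111111111111111) mod 2 = 0+0+0+0+0+0+0+0+0+0+0+1+0+1+1+0+1+0+1+1+1+1+1+1+1+1 mod 2 = 0
  c[16] = d·G[:,16] = (11101010000101101011111111)·(00000000000100000000000000) mod 2 = 0+0+0+0+0+0+0+0+0+0+0+1+0+0+0+0+0+0+0+0+0+0+0+0+0+0 mod 2 = 1
  c[17] = d·G[:,17] = (11101010000101101011111111)·(00000000000010000000000000) mod 2 = 0+0+0+0+0+0+0+0+0+0+0+0+0+0+0+0+0+0+0+0+0+0+0+0+0+0 mod 2 = 0
  c[18] = d·G[:,18] = (11101010000101101011111111)·(00000000000001000000000000) mod 2 = 0+0+0+0+0+0+0+0+0+0+0+0+0+1+0+0+0+0+0+0+0+0+0+0+0+0 mod 2 = 1
  c[19] = d·G[:,19] = (11101010000101101011111111)·(00000000000000100000000000) mod 2 = 0+0+0+0+0+0+0+0+0+0+0+0+0+0+1+0+0+0+0+0+0+0+0+0+0+0 mod 2 = 1
  c[20] = d·G[:,20] = (11101010000101101011111111)·(00000000000000010000000000) mod 2 = 0+0+0+0+0+0+0+0+0+0+0+0+0+0+0+0+0+0+0+0+0+0+0+0+0+0 mod 2 = 0
  c[21] = d·G[:,21] = (11101010000101101011111111)·(00000000000000001000000000) mod 2 = 0+0+0+0+0+0+0+0+0+0+0+0+0+0+0+0+1+0+0+0+0+0+0+0+0+0 mod 2 = 1
  c[22] = d·G[:,22] = (11101010000101101011111111)·(00000000000000000100000000) mod 2 = 0+0+0+0+0+0+0+0+0+0+0+0+0+0+0+0+0+0+0+0+0+0+0+0+0+0 mod 2 = 0
  c[23] = d·G[:,23] = (11101010000101101011111111)·(00000000000000000010000000) mod 2 = 0+0+0+0+0+0+0+0+0+0+0+0+0+0+0+0+0+0+1+0+0+0+0+0+0+0 mod 2 = 1
  c[24] = d·G[:,24] = (11101010000101101011111111)·(00000000000000000001000000) mod 2 = 0+0+0+0+0+0+0+0+0+0+0+0+0+0+0+0+0+0+0+1+0+0+0+0+0+0 mod 2 = 1
  c[25] = d·G[:,25] = (11101010000101101011111111)·(00000000000000000000100000) mod 2 = 0+0+0+0+0+0+0+0+0+0+0+0+0+0+0+0+0+0+0+0+1+0+0+0+0+0 mod 2 = 1
  c[26] = d·G[:,26] = (11101010000101101011111111)·(00000000000000000000010000) mod 2 = 0+0+0+0+0+0+0+0+0+0+0+0+0+0+0+0+0+0+0+0+0+1+0+0+0+0 mod 2 = 1
  c[27] = d·G[:,27] = (11101010000101101011111111)·(00000000000000000000001000) mod 2 = 0+0+0+0+0+0+0+0+0+0+0+0+0+0+0+0+0+0+0+0+0+0+1+0+0+0 mod 2 = 1
  c[28] = d·G[:,28] = (11101010000101101011111111)·(00000000000000000000000100) mod 2 = 0+0+0+0+0+0+0+0+0+0+0+0+0+0+0+0+0+0+0+0+0+0+0+1+0+0 mod 2 = 1
  c[29] = d·G[:,29] = (11101010000101101011111111)·(00000000000000000000000010) mod 2 = 0+0+0+0+0+0+0+0+0+0+0+0+0+0+0+0+0+0+0+0+0+0+0+0+1+0 mod 2 = 1
  c[30] = d·G[:,30] = (11101010000101101011111111)·(00000000000000000000000001) mod 2 = 0+0+0+0+0+0+0+0+0+0+0+0+0+0+0+0+0+0+0+0+0+0+0+0+0+1 mod 2 = 1
Codeword = 0110110010100000101101011111111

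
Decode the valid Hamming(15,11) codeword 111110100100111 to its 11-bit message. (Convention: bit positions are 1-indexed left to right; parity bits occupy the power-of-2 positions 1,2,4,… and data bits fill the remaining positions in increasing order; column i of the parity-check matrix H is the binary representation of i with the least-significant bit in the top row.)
Parity bits occupy power-of-2 positions; data bits are at positions {3,5,6,7,9,10,11,12,13,14,15} (1-indexed).
Extract: c[3]=1 c[5]=1 c[6]=0 c[7]=1 c[9]=0 c[10]=1 c[11]=0 c[12]=0 c[13]=1 c[14]=1 c[15]=1
Data = 11010100111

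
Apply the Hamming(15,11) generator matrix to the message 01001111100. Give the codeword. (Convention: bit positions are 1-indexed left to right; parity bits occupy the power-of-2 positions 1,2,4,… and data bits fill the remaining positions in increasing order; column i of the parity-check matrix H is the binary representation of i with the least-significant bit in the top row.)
Codeword c = d · G (mod 2), d = 01001111100:
  c[0] = d·G[:,0] = (01001111100)·(11011010101) mod 2 = 0+1+0+0+1+0+1+0+1+0+0 mod 2 = 0
  c[1] = d·G[:,1] = (01001111100)·(10110110011) mod 2 = 0+0+0+0+0+1+1+0+0+0+0 mod 2 = 0
  c[2] = d·G[:,2] = (01001111100)·(10000000000) mod 2 = 0+0+0+0+0+0+0+0+0+0+0 mod 2 = 0
  c[3] = d·G[:,3] = (01001111100)·(01110001111) mod 2 = 0+1+0+0+0+0+0+1+1+0+0 mod 2 = 1
  c[4] = d·G[:,4] = (01001111100)·(01000000000) mod 2 = 0+1+0+0+0+0+0+0+0+0+0 mod 2 = 1
  c[5] = d·G[:,5] = (01001111100)·(00100000000) mod 2 = 0+0+0+0+0+0+0+0+0+0+0 mod 2 = 0
  c[6] = d·G[:,6] = (01001111100)·(00010000000) mod 2 = 0+0+0+0+0+0+0+0+0+0+0 mod 2 = 0
  c[7] = d·G[:,7] = (01001111100)·(00001111111) mod 2 = 0+0+0+0+1+1+1+1+1+0+0 mod 2 = 1
  c[8] = d·G[:,8] = (01001111100)·(00001000000) mod 2 = 0+0+0+0+1+0+0+0+0+0+0 mod 2 = 1
  c[9] = d·G[:,9] = (01001111100)·(00000100000) mod 2 = 0+0+0+0+0+1+0+0+0+0+0 mod 2 = 1
  c[10] = d·G[:,10] = (01001111100)·(00000010000) mod 2 = 0+0+0+0+0+0+1+0+0+0+0 mod 2 = 1
  c[11] = d·G[:,11] = (01001111100)·(00000001000) mod 2 = 0+0+0+0+0+0+0+1+0+0+0 mod 2 = 1
  c[12] = d·G[:,12] = (01001111100)·(00000000100) mod 2 = 0+0+0+0+0+0+0+0+1+0+0 mod 2 = 1
  c[13] = d·G[:,13] = (01001111100)·(00000000010) mod 2 = 0+0+0+0+0+0+0+0+0+0+0 mod 2 = 0
  c[14] = d·G[:,14] = (01001111100)·(00000000001) mod 2 = 0+0+0+0+0+0+0+0+0+0+0 mod 2 = 0
Codeword = 000110011111100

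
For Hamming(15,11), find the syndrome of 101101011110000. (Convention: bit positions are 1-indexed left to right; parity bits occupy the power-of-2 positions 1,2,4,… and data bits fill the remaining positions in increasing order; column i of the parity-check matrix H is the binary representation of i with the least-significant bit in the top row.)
Syndrome s = H · r^T (mod 2), r = 101101011110000:
  s[0] = (101010101010101)·(101101011110000) mod 2 = 1+0+1+0+0+0+0+0+1+0+1+0+0+0+0 mod 2 = 0
  s[1] = (011001100110011)·(101101011110000) mod 2 = 0+0+1+0+0+1+0+0+0+1+1+0+0+0+0 mod 2 = 0
  s[2] = (000111100001111)·(101101011110000) mod 2 = 0+0+0+1+0+1+0+0+0+0+0+0+0+0+0 mod 2 = 0
  s[3] = (000000011111111)·(101101011110000) mod 2 = 0+0+0+0+0+0+0+1+1+1+1+0+0+0+0 mod 2 = 0
Syndrome = 0000
s = 0: no error detected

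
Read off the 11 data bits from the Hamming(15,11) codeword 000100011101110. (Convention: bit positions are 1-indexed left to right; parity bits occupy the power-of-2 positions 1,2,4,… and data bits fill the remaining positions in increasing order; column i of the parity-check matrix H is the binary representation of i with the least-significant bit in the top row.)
Parity bits occupy power-of-2 positions; data bits are at positions {3,5,6,7,9,10,11,12,13,14,15} (1-indexed).
Extract: c[3]=0 c[5]=0 c[6]=0 c[7]=0 c[9]=1 c[10]=1 c[11]=0 c[12]=1 c[13]=1 c[14]=1 c[15]=0
Data = 00001101110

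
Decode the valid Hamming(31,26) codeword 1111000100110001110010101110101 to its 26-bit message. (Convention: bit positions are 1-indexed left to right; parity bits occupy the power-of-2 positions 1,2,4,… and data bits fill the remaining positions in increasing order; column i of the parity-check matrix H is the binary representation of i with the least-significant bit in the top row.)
Parity bits occupy power-of-2 positions; data bits are at positions {3,5,6,7,9,10,11,12,13,14,15,17,18,19,20,21,22,23,24,25,26,27,28,29,30,31} (1-indexed).
Extract: c[3]=1 c[5]=0 c[6]=0 c[7]=0 c[9]=0 c[10]=0 c[11]=1 c[12]=1 c[13]=0 c[14]=0 c[15]=0 c[17]=1 c[18]=1 c[19]=0 c[20]=0 c[21]=1 c[22]=0 c[23]=1 c[24]=0 c[25]=1 c[26]=1 c[27]=1 c[28]=0 c[29]=1 c[30]=0 c[31]=1
Data = 10000011000110010101110101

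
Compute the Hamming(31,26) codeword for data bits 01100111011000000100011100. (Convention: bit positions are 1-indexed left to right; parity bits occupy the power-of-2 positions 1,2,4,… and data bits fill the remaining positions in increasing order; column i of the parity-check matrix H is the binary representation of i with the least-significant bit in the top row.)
Codeword c = d · G (mod 2), d = 01100111011000000100011100:
  c[0] = d·G[:,0] = (01100111011000000100011100)·(11011010101101010101010101) mod 2 = 0+1+0+0+0+0+1+0+0+0+1+0+0+0+0+0+0+1+0+0+0+1+0+1+0+0 mod 2 = 0
  c[1] = d·G[:,1] = (01100111011000000100011100)·(10110110011011001100110011) mod 2 = 0+0+1+0+0+1+1+0+0+1+1+0+0+0+0+0+0+1+0+0+0+1+0+0+0+0 mod 2 = 1
  c[2] = d·G[:,2] = (01100111011000000100011100)·(10000000000000000000000000) mod 2 = 0+0+0+0+0+0+0+0+0+0+0+0+0+0+0+0+0+0+0+0+0+0+0+0+0+0 mod 2 = 0
  c[3] = d·G[:,3] = (01100111011000000100011100)·(01110001111000111100001111) mod 2 = 0+1+1+0+0+0+0+1+0+1+1+0+0+0+0+0+0+1+0+0+0+0+1+1+0+0 mod 2 = 0
  c[4] = d·G[:,4] = (01100111011000000100011100)·(01000000000000000000000000) mod 2 = 0+1+0+0+0+0+0+0+0+0+0+0+0+0+0+0+0+0+0+0+0+0+0+0+0+0 mod 2 = 1
  c[5] = d·G[:,5] = (01100111011000000100011100)·(00100000000000000000000000) mod 2 = 0+0+1+0+0+0+0+0+0+0+0+0+0+0+0+0+0+0+0+0+0+0+0+0+0+0 mod 2 = 1
  c[6] = d·G[:,6] = (01100111011000000100011100)·(00010000000000000000000000) mod 2 = 0+0+0+0+0+0+0+0+0+0+0+0+0+0+0+0+0+0+0+0+0+0+0+0+0+0 mod 2 = 0
  c[7] = d·G[:,7] = (01100111011000000100011100)·(00001111111000000011111111) mod 2 = 0+0+0+0+0+1+1+1+0+1+1+0+0+0+0+0+0+0+0+0+0+1+1+1+0+0 mod 2 = 0
  c[8] = d·G[:,8] = (01100111011000000100011100)·(00001000000000000000000000) mod 2 = 0+0+0+0+0+0+0+0+0+0+0+0+0+0+0+0+0+0+0+0+0+0+0+0+0+0 mod 2 = 0
  c[9] = d·G[:,9] = (01100111011000000100011100)·(00000100000000000000000000) mod 2 = 0+0+0+0+0+1+0+0+0+0+0+0+0+0+0+0+0+0+0+0+0+0+0+0+0+0 mod 2 = 1
  c[10] = d·G[:,10] = (01100111011000000100011100)·(00000010000000000000000000) mod 2 = 0+0+0+0+0+0+1+0+0+0+0+0+0+0+0+0+0+0+0+0+0+0+0+0+0+0 mod 2 = 1
  c[11] = d·G[:,11] = (01100111011000000100011100)·(00000001000000000000000000) mod 2 = 0+0+0+0+0+0+0+1+0+0+0+0+0+0+0+0+0+0+0+0+0+0+0+0+0+0 mod 2 = 1
  c[12] = d·G[:,12] = (01100111011000000100011100)·(00000000100000000000000000) mod 2 = 0+0+0+0+0+0+0+0+0+0+0+0+0+0+0+0+0+0+0+0+0+0+0+0+0+0 mod 2 = 0
  c[13] = d·G[:,13] = (01100111011000000100011100)·(00000000010000000000000000) mod 2 = 0+0+0+0+0+0+0+0+0+1+0+0+0+0+0+0+0+0+0+0+0+0+0+0+0+0 mod 2 = 1
  c[14] = d·G[:,14] = (01100111011000000100011100)·(00000000001000000000000000) mod 2 = 0+0+0+0+0+0+0+0+0+0+1+0+0+0+0+0+0+0+0+0+0+0+0+0+0+0 mod 2 = 1
  c[15] = d·G[:,15] = (01100111011000000100011100)·(00000000000111111111111111) mod 2 = 0+0+0+0+0+0+0+0+0+0+0+0+0+0+0+0+0+1+0+0+0+1+1+1+0+0 mod 2 = 0
  c[16] = d·G[:,16] = (01100111011000000100011100)·(00000000000100000000000000) mod 2 = 0+0+0+0+0+0+0+0+0+0+0+0+0+0+0+0+0+0+0+0+0+0+0+0+0+0 mod 2 = 0
  c[17] = d·G[:,17] = (01100111011000000100011100)·(00000000000010000000000000) mod 2 = 0+0+0+0+0+0+0+0+0+0+0+0+0+0+0+0+0+0+0+0+0+0+0+0+0+0 mod 2 = 0
  c[18] = d·G[:,18] = (01100111011000000100011100)·(00000000000001000000000000) mod 2 = 0+0+0+0+0+0+0+0+0+0+0+0+0+0+0+0+0+0+0+0+0+0+0+0+0+0 mod 2 = 0
  c[19] = d·G[:,19] = (01100111011000000100011100)·(00000000000000100000000000) mod 2 = 0+0+0+0+0+0+0+0+0+0+0+0+0+0+0+0+0+0+0+0+0+0+0+0+0+0 mod 2 = 0
  c[20] = d·G[:,20] = (01100111011000000100011100)·(00000000000000010000000000) mod 2 = 0+0+0+0+0+0+0+0+0+0+0+0+0+0+0+0+0+0+0+0+0+0+0+0+0+0 mod 2 = 0
  c[21] = d·G[:,21] = (01100111011000000100011100)·(00000000000000001000000000) mod 2 = 0+0+0+0+0+0+0+0+0+0+0+0+0+0+0+0+0+0+0+0+0+0+0+0+0+0 mod 2 = 0
  c[22] = d·G[:,22] = (01100111011000000100011100)·(00000000000000000100000000) mod 2 = 0+0+0+0+0+0+0+0+0+0+0+0+0+0+0+0+0+1+0+0+0+0+0+0+0+0 mod 2 = 1
  c[23] = d·G[:,23] = (01100111011000000100011100)·(00000000000000000010000000) mod 2 = 0+0+0+0+0+0+0+0+0+0+0+0+0+0+0+0+0+0+0+0+0+0+0+0+0+0 mod 2 = 0
  c[24] = d·G[:,24] = (01100111011000000100011100)·(00000000000000000001000000) mod 2 = 0+0+0+0+0+0+0+0+0+0+0+0+0+0+0+0+0+0+0+0+0+0+0+0+0+0 mod 2 = 0
  c[25] = d·G[:,25] = (01100111011000000100011100)·(00000000000000000000100000) mod 2 = 0+0+0+0+0+0+0+0+0+0+0+0+0+0+0+0+0+0+0+0+0+0+0+0+0+0 mod 2 = 0
  c[26] = d·G[:,26] = (01100111011000000100011100)·(00000000000000000000010000) mod 2 = 0+0+0+0+0+0+0+0+0+0+0+0+0+0+0+0+0+0+0+0+0+1+0+0+0+0 mod 2 = 1
  c[27] = d·G[:,27] = (01100111011000000100011100)·(00000000000000000000001000) mod 2 = 0+0+0+0+0+0+0+0+0+0+0+0+0+0+0+0+0+0+0+0+0+0+1+0+0+0 mod 2 = 1
  c[28] = d·G[:,28] = (01100111011000000100011100)·(00000000000000000000000100) mod 2 = 0+0+0+0+0+0+0+0+0+0+0+0+0+0+0+0+0+0+0+0+0+0+0+1+0+0 mod 2 = 1
  c[29] = d·G[:,29] = (01100111011000000100011100)·(00000000000000000000000010) mod 2 = 0+0+0+0+0+0+0+0+0+0+0+0+0+0+0+0+0+0+0+0+0+0+0+0+0+0 mod 2 = 0
  c[30] = d·G[:,30] = (01100111011000000100011100)·(00000000000000000000000001) mod 2 = 0+0+0+0+0+0+0+0+0+0+0+0+0+0+0+0+0+0+0+0+0+0+0+0+0+0 mod 2 = 0
Codeword = 0100110001110110000000100011100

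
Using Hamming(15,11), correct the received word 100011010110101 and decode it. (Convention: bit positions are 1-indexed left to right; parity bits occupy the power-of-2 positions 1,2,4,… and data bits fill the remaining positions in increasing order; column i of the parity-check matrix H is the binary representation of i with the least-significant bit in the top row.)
Syndrome s = H · r^T (mod 2), r = 100011010110101:
  s[0] = (101010101010101)·(100011010110101) mod 2 = 1+0+0+0+1+0+0+0+0+0+1+0+1+0+1 mod 2 = 1
  s[1] = (011001100110011)·(100011010110101) mod 2 = 0+0+0+0+0+1+0+0+0+1+1+0+0+0+1 mod 2 = 0
  s[2] = (000111100001111)·(100011010110101) mod 2 = 0+0+0+0+1+1+0+0+0+0+0+0+1+0+1 mod 2 = 0
  s[3] = (000000011111111)·(100011010110101) mod 2 = 0+0+0+0+0+0+0+1+0+1+1+0+1+0+1 mod 2 = 1
Syndrome = 1001
Column 9 of H equals this syndrome → error at bit 9 (1-indexed).
Flip bit 9: 100011010110101 → 100011011110101
Extract data bits at positions {3,5,6,7,9,10,11,12,13,14,15}: 01101110101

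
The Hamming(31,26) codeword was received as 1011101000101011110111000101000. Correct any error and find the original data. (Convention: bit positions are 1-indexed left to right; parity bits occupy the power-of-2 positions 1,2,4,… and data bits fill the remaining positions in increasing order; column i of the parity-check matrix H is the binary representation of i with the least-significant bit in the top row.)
Syndrome s = H · r^T (mod 2), r = 1011101000101011110111000101000:
  s[0] = (1010101010101010101010101010101)·(1011101000101011110111000101000) mod 2 = 1+0+1+0+1+0+1+0+0+0+1+0+1+0+1+0+1+0+0+0+1+0+0+0+0+0+0+0+0+0+0 mod 2 = 1
  s[1] = (0110011001100110011001100110011)·(1011101000101011110111000101000) mod 2 = 0+0+1+0+0+0+1+0+0+0+1+0+0+0+1+0+0+1+0+0+0+1+0+0+0+1+0+0+0+0+0 mod 2 = 1
  s[2] = (0001111000011110000111100001111)·(1011101000101011110111000101000) mod 2 = 0+0+0+1+1+0+1+0+0+0+0+0+1+0+1+0+0+0+0+1+1+1+0+0+0+0+0+1+0+0+0 mod 2 = 1
  s[3] = (0000000111111110000000011111111)·(1011101000101011110111000101000) mod 2 = 0+0+0+0+0+0+0+0+0+0+1+0+1+0+1+0+0+0+0+0+0+0+0+0+0+1+0+1+0+0+0 mod 2 = 1
  s[4] = (0000000000000001111111111111111)·(1011101000101011110111000101000) mod 2 = 0+0+0+0+0+0+0+0+0+0+0+0+0+0+0+1+1+1+0+1+1+1+0+0+0+1+0+1+0+0+0 mod 2 = 0
Syndrome = 11110
Column 15 of H equals this syndrome → error at bit 15 (1-indexed).
Flip bit 15: 1011101000101011110111000101000 → 1011101000101001110111000101000
Extract data bits at positions {3,5,6,7,9,10,11,12,13,14,15,17,18,19,20,21,22,23,24,25,26,27,28,29,30,31}: 11010010100110111000101000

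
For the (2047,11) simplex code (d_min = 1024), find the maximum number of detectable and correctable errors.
Detection only: up to d_min − 1 = 1023 errors.
Correction: up to ⌊(d_min − 1)/2⌋ = ⌊1023/2⌋ = 511 errors.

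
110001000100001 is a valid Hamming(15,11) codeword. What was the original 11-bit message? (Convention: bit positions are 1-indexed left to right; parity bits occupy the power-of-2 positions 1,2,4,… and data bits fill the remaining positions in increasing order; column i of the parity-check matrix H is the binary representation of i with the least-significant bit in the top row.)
Parity bits occupy power-of-2 positions; data bits are at positions {3,5,6,7,9,10,11,12,13,14,15} (1-indexed).
Extract: c[3]=0 c[5]=0 c[6]=1 c[7]=0 c[9]=0 c[10]=1 c[11]=0 c[12]=0 c[13]=0 c[14]=0 c[15]=1
Data = 00100100001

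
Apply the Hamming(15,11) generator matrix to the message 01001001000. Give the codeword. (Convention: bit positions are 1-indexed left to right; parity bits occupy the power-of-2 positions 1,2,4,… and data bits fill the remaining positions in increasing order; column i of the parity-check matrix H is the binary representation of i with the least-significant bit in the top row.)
Codeword c = d · G (mod 2), d = 01001001000:
  c[0] = d·G[:,0] = (01001001000)·(11011010101) mod 2 = 0+1+0+0+1+0+0+0+0+0+0 mod 2 = 0
  c[1] = d·G[:,1] = (01001001000)·(10110110011) mod 2 = 0+0+0+0+0+0+0+0+0+0+0 mod 2 = 0
  c[2] = d·G[:,2] = (01001001000)·(10000000000) mod 2 = 0+0+0+0+0+0+0+0+0+0+0 mod 2 = 0
  c[3] = d·G[:,3] = (01001001000)·(01110001111) mod 2 = 0+1+0+0+0+0+0+1+0+0+0 mod 2 = 0
  c[4] = d·G[:,4] = (01001001000)·(01000000000) mod 2 = 0+1+0+0+0+0+0+0+0+0+0 mod 2 = 1
  c[5] = d·G[:,5] = (01001001000)·(00100000000) mod 2 = 0+0+0+0+0+0+0+0+0+0+0 mod 2 = 0
  c[6] = d·G[:,6] = (01001001000)·(00010000000) mod 2 = 0+0+0+0+0+0+0+0+0+0+0 mod 2 = 0
  c[7] = d·G[:,7] = (01001001000)·(00001111111) mod 2 = 0+0+0+0+1+0+0+1+0+0+0 mod 2 = 0
  c[8] = d·G[:,8] = (01001001000)·(00001000000) mod 2 = 0+0+0+0+1+0+0+0+0+0+0 mod 2 = 1
  c[9] = d·G[:,9] = (01001001000)·(00000100000) mod 2 = 0+0+0+0+0+0+0+0+0+0+0 mod 2 = 0
  c[10] = d·G[:,10] = (01001001000)·(00000010000) mod 2 = 0+0+0+0+0+0+0+0+0+0+0 mod 2 = 0
  c[11] = d·G[:,11] = (01001001000)·(00000001000) mod 2 = 0+0+0+0+0+0+0+1+0+0+0 mod 2 = 1
  c[12] = d·G[:,12] = (01001001000)·(00000000100) mod 2 = 0+0+0+0+0+0+0+0+0+0+0 mod 2 = 0
  c[13] = d·G[:,13] = (01001001000)·(00000000010) mod 2 = 0+0+0+0+0+0+0+0+0+0+0 mod 2 = 0
  c[14] = d·G[:,14] = (01001001000)·(00000000001) mod 2 = 0+0+0+0+0+0+0+0+0+0+0 mod 2 = 0
Codeword = 000010001001000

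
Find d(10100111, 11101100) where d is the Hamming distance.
XOR = 01001011, count of 1s = 4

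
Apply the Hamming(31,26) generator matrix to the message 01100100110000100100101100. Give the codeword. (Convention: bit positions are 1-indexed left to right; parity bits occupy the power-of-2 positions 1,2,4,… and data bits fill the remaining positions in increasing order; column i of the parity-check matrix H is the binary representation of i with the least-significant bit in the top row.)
Codeword c = d · G (mod 2), d = 01100100110000100100101100:
  c[0] = d·G[:,0] = (01100100110000100100101100)·(11011010101101010101010101) mod 2 = 0+1+0+0+0+0+0+0+1+0+0+0+0+0+0+0+0+1+0+0+0+0+0+1+0+0 mod 2 = 0
  c[1] = d·G[:,1] = (01100100110000100100101100)·(10110110011011001100110011) mod 2 = 0+0+1+0+0+1+0+0+0+1+0+0+0+0+0+0+0+1+0+0+1+0+0+0+0+0 mod 2 = 1
  c[2] = d·G[:,2] = (01100100110000100100101100)·(10000000000000000000000000) mod 2 = 0+0+0+0+0+0+0+0+0+0+0+0+0+0+0+0+0+0+0+0+0+0+0+0+0+0 mod 2 = 0
  c[3] = d·G[:,3] = (01100100110000100100101100)·(01110001111000111100001111) mod 2 = 0+1+1+0+0+0+0+0+1+1+0+0+0+0+1+0+0+1+0+0+0+0+1+1+0+0 mod 2 = 0
  c[4] = d·G[:,4] = (01100100110000100100101100)·(01000000000000000000000000) mod 2 = 0+1+0+0+0+0+0+0+0+0+0+0+0+0+0+0+0+0+0+0+0+0+0+0+0+0 mod 2 = 1
  c[5] = d·G[:,5] = (01100100110000100100101100)·(00100000000000000000000000) mod 2 = 0+0+1+0+0+0+0+0+0+0+0+0+0+0+0+0+0+0+0+0+0+0+0+0+0+0 mod 2 = 1
  c[6] = d·G[:,6] = (01100100110000100100101100)·(00010000000000000000000000) mod 2 = 0+0+0+0+0+0+0+0+0+0+0+0+0+0+0+0+0+0+0+0+0+0+0+0+0+0 mod 2 = 0
  c[7] = d·G[:,7] = (01100100110000100100101100)·(00001111111000000011111111) mod 2 = 0+0+0+0+0+1+0+0+1+1+0+0+0+0+0+0+0+0+0+0+1+0+1+1+0+0 mod 2 = 0
  c[8] = d·G[:,8] = (01100100110000100100101100)·(00001000000000000000000000) mod 2 = 0+0+0+0+0+0+0+0+0+0+0+0+0+0+0+0+0+0+0+0+0+0+0+0+0+0 mod 2 = 0
  c[9] = d·G[:,9] = (01100100110000100100101100)·(00000100000000000000000000) mod 2 = 0+0+0+0+0+1+0+0+0+0+0+0+0+0+0+0+0+0+0+0+0+0+0+0+0+0 mod 2 = 1
  c[10] = d·G[:,10] = (01100100110000100100101100)·(00000010000000000000000000) mod 2 = 0+0+0+0+0+0+0+0+0+0+0+0+0+0+0+0+0+0+0+0+0+0+0+0+0+0 mod 2 = 0
  c[11] = d·G[:,11] = (01100100110000100100101100)·(00000001000000000000000000) mod 2 = 0+0+0+0+0+0+0+0+0+0+0+0+0+0+0+0+0+0+0+0+0+0+0+0+0+0 mod 2 = 0
  c[12] = d·G[:,12] = (01100100110000100100101100)·(00000000100000000000000000) mod 2 = 0+0+0+0+0+0+0+0+1+0+0+0+0+0+0+0+0+0+0+0+0+0+0+0+0+0 mod 2 = 1
  c[13] = d·G[:,13] = (01100100110000100100101100)·(00000000010000000000000000) mod 2 = 0+0+0+0+0+0+0+0+0+1+0+0+0+0+0+0+0+0+0+0+0+0+0+0+0+0 mod 2 = 1
  c[14] = d·G[:,14] = (01100100110000100100101100)·(00000000001000000000000000) mod 2 = 0+0+0+0+0+0+0+0+0+0+0+0+0+0+0+0+0+0+0+0+0+0+0+0+0+0 mod 2 = 0
  c[15] = d·G[:,15] = (01100100110000100100101100)·(00000000000111111111111111) mod 2 = 0+0+0+0+0+0+0+0+0+0+0+0+0+0+1+0+0+1+0+0+1+0+1+1+0+0 mod 2 = 1
  c[16] = d·G[:,16] = (01100100110000100100101100)·(00000000000100000000000000) mod 2 = 0+0+0+0+0+0+0+0+0+0+0+0+0+0+0+0+0+0+0+0+0+0+0+0+0+0 mod 2 = 0
  c[17] = d·G[:,17] = (01100100110000100100101100)·(00000000000010000000000000) mod 2 = 0+0+0+0+0+0+0+0+0+0+0+0+0+0+0+0+0+0+0+0+0+0+0+0+0+0 mod 2 = 0
  c[18] = d·G[:,18] = (01100100110000100100101100)·(00000000000001000000000000) mod 2 = 0+0+0+0+0+0+0+0+0+0+0+0+0+0+0+0+0+0+0+0+0+0+0+0+0+0 mod 2 = 0
  c[19] = d·G[:,19] = (01100100110000100100101100)·(00000000000000100000000000) mod 2 = 0+0+0+0+0+0+0+0+0+0+0+0+0+0+1+0+0+0+0+0+0+0+0+0+0+0 mod 2 = 1
  c[20] = d·G[:,20] = (01100100110000100100101100)·(00000000000000010000000000) mod 2 = 0+0+0+0+0+0+0+0+0+0+0+0+0+0+0+0+0+0+0+0+0+0+0+0+0+0 mod 2 = 0
  c[21] = d·G[:,21] = (01100100110000100100101100)·(00000000000000001000000000) mod 2 = 0+0+0+0+0+0+0+0+0+0+0+0+0+0+0+0+0+0+0+0+0+0+0+0+0+0 mod 2 = 0
  c[22] = d·G[:,22] = (01100100110000100100101100)·(00000000000000000100000000) mod 2 = 0+0+0+0+0+0+0+0+0+0+0+0+0+0+0+0+0+1+0+0+0+0+0+0+0+0 mod 2 = 1
  c[23] = d·G[:,23] = (01100100110000100100101100)·(00000000000000000010000000) mod 2 = 0+0+0+0+0+0+0+0+0+0+0+0+0+0+0+0+0+0+0+0+0+0+0+0+0+0 mod 2 = 0
  c[24] = d·G[:,24] = (01100100110000100100101100)·(00000000000000000001000000) mod 2 = 0+0+0+0+0+0+0+0+0+0+0+0+0+0+0+0+0+0+0+0+0+0+0+0+0+0 mod 2 = 0
  c[25] = d·G[:,25] = (01100100110000100100101100)·(00000000000000000000100000) mod 2 = 0+0+0+0+0+0+0+0+0+0+0+0+0+0+0+0+0+0+0+0+1+0+0+0+0+0 mod 2 = 1
  c[26] = d·G[:,26] = (01100100110000100100101100)·(00000000000000000000010000) mod 2 = 0+0+0+0+0+0+0+0+0+0+0+0+0+0+0+0+0+0+0+0+0+0+0+0+0+0 mod 2 = 0
  c[27] = d·G[:,27] = (01100100110000100100101100)·(00000000000000000000001000) mod 2 = 0+0+0+0+0+0+0+0+0+0+0+0+0+0+0+0+0+0+0+0+0+0+1+0+0+0 mod 2 = 1
  c[28] = d·G[:,28] = (01100100110000100100101100)·(00000000000000000000000100) mod 2 = 0+0+0+0+0+0+0+0+0+0+0+0+0+0+0+0+0+0+0+0+0+0+0+1+0+0 mod 2 = 1
  c[29] = d·G[:,29] = (01100100110000100100101100)·(00000000000000000000000010) mod 2 = 0+0+0+0+0+0+0+0+0+0+0+0+0+0+0+0+0+0+0+0+0+0+0+0+0+0 mod 2 = 0
  c[30] = d·G[:,30] = (01100100110000100100101100)·(00000000000000000000000001) mod 2 = 0+0+0+0+0+0+0+0+0+0+0+0+0+0+0+0+0+0+0+0+0+0+0+0+0+0 mod 2 = 0
Codeword = 0100110001001101000100100101100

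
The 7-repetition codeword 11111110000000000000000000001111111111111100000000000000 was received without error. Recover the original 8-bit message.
Split into 7-bit blocks: 1111111 0000000 0000000 0000000 1111111 1111111 0000000 0000000
Data = 10001100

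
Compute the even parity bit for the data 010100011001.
Sum of data bits: 0+1+0+1+0+0+0+1+1+0+0+1 = 5.
5 mod 2 = 1, so parity bit = 1.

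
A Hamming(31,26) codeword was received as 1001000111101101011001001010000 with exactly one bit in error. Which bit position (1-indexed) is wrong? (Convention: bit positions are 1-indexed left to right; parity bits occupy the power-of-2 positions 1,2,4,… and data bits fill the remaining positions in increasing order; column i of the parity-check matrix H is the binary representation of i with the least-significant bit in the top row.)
Syndrome s = H · r^T (mod 2), r = 1001000111101101011001001010000:
  s[0] = (1010101010101010101010101010101)·(1001000111101101011001001010000) mod 2 = 1+0+0+0+0+0+0+0+1+0+1+0+1+0+0+0+0+0+1+0+0+0+0+0+1+0+1+0+0+0+0 mod 2 = 1
  s[1] = (0110011001100110011001100110011)·(1001000111101101011001001010000) mod 2 = 0+0+0+0+0+0+0+0+0+1+1+0+0+1+0+0+0+1+1+0+0+1+0+0+0+0+1+0+0+0+0 mod 2 = 1
  s[2] = (0001111000011110000111100001111)·(1001000111101101011001001010000) mod 2 = 0+0+0+1+0+0+0+0+0+0+0+0+1+1+0+0+0+0+0+0+0+1+0+0+0+0+0+0+0+0+0 mod 2 = 0
  s[3] = (0000000111111110000000011111111)·(1001000111101101011001001010000) mod 2 = 0+0+0+0+0+0+0+1+1+1+1+0+1+1+0+0+0+0+0+0+0+0+0+0+1+0+1+0+0+0+0 mod 2 = 0
  s[4] = (0000000000000001111111111111111)·(1001000111101101011001001010000) mod 2 = 0+0+0+0+0+0+0+0+0+0+0+0+0+0+0+1+0+1+1+0+0+1+0+0+1+0+1+0+0+0+0 mod 2 = 0
Syndrome = 11000
Column i of H is the binary representation of i, so the syndrome is the binary index of the flipped bit.
Read s = 11000 with s[0] as LSB: 1·2^0 + 1·2^1 + 0·2^2 + 0·2^3 + 0·2^4 = 3.
Error is at bit position 3.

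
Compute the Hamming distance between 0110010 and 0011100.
XOR = 0101110, count of 1s = 4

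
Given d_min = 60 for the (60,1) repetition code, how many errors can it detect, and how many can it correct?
Detection only: up to d_min − 1 = 59 errors.
Correction: up to ⌊(d_min − 1)/2⌋ = ⌊59/2⌋ = 29 errors.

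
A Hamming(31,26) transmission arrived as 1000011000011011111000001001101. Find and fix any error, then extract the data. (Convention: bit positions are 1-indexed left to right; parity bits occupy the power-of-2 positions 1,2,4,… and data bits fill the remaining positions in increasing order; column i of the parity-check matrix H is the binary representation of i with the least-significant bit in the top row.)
Syndrome s = H · r^T (mod 2), r = 1000011000011011111000001001101:
  s[0] = (1010101010101010101010101010101)·(1000011000011011111000001001101) mod 2 = 1+0+0+0+0+0+1+0+0+0+0+0+1+0+1+0+1+0+1+0+0+0+0+0+1+0+0+0+1+0+1 mod 2 = 1
  s[1] = (0110011001100110011001100110011)·(1000011000011011111000001001101) mod 2 = 0+0+0+0+0+1+1+0+0+0+0+0+0+0+1+0+0+1+1+0+0+0+0+0+0+0+0+0+0+0+1 mod 2 = 0
  s[2] = (0001111000011110000111100001111)·(1000011000011011111000001001101) mod 2 = 0+0+0+0+0+1+1+0+0+0+0+1+1+0+1+0+0+0+0+0+0+0+0+0+0+0+0+1+1+0+1 mod 2 = 0
  s[3] = (0000000111111110000000011111111)·(1000011000011011111000001001101) mod 2 = 0+0+0+0+0+0+0+0+0+0+0+1+1+0+1+0+0+0+0+0+0+0+0+0+1+0+0+1+1+0+1 mod 2 = 1
  s[4] = (0000000000000001111111111111111)·(1000011000011011111000001001101) mod 2 = 0+0+0+0+0+0+0+0+0+0+0+0+0+0+0+1+1+1+1+0+0+0+0+0+1+0+0+1+1+0+1 mod 2 = 0
Syndrome = 10010
Column 9 of H equals this syndrome → error at bit 9 (1-indexed).
Flip bit 9: 1000011000011011111000001001101 → 1000011010011011111000001001101
Extract data bits at positions {3,5,6,7,9,10,11,12,13,14,15,17,18,19,20,21,22,23,24,25,26,27,28,29,30,31}: 00111001101111000001001101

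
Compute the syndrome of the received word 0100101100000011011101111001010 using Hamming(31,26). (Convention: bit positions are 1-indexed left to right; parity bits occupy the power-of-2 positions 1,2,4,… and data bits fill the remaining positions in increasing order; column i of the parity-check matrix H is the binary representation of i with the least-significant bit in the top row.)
Syndrome s = H · r^T (mod 2), r = 0100101100000011011101111001010:
  s[0] = (1010101010101010101010101010101)·(0100101100000011011101111001010) mod 2 = 0+0+0+0+1+0+1+0+0+0+0+0+0+0+1+0+0+0+1+0+0+0+1+0+1+0+0+0+0+0+0 mod 2 = 0
  s[1] = (0110011001100110011001100110011)·(0100101100000011011101111001010) mod 2 = 0+1+0+0+0+0+1+0+0+0+0+0+0+0+1+0+0+1+1+0+0+1+1+0+0+0+0+0+0+1+0 mod 2 = 0
  s[2] = (0001111000011110000111100001111)·(0100101100000011011101111001010) mod 2 = 0+0+0+0+1+0+1+0+0+0+0+0+0+0+1+0+0+0+0+1+0+1+1+0+0+0+0+1+0+1+0 mod 2 = 0
  s[3] = (0000000111111110000000011111111)·(0100101100000011011101111001010) mod 2 = 0+0+0+0+0+0+0+1+0+0+0+0+0+0+1+0+0+0+0+0+0+0+0+1+1+0+0+1+0+1+0 mod 2 = 0
  s[4] = (0000000000000001111111111111111)·(0100101100000011011101111001010) mod 2 = 0+0+0+0+0+0+0+0+0+0+0+0+0+0+0+1+0+1+1+1+0+1+1+1+1+0+0+1+0+1+0 mod 2 = 0
Syndrome = 00000
s = 0: no error detected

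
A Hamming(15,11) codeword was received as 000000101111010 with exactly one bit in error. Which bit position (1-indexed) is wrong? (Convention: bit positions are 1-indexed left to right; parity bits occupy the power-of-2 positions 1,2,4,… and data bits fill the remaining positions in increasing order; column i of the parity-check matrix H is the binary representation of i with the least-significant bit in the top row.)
Syndrome s = H · r^T (mod 2), r = 000000101111010:
  s[0] = (101010101010101)·(000000101111010) mod 2 = 0+0+0+0+0+0+1+0+1+0+1+0+0+0+0 mod 2 = 1
  s[1] = (011001100110011)·(000000101111010) mod 2 = 0+0+0+0+0+0+1+0+0+1+1+0+0+1+0 mod 2 = 0
  s[2] = (000111100001111)·(000000101111010) mod 2 = 0+0+0+0+0+0+1+0+0+0+0+1+0+1+0 mod 2 = 1
  s[3] = (000000011111111)·(000000101111010) mod 2 = 0+0+0+0+0+0+0+0+1+1+1+1+0+1+0 mod 2 = 1
Syndrome = 1011
Column i of H is the binary representation of i, so the syndrome is the binary index of the flipped bit.
Read s = 1011 with s[0] as LSB: 1·2^0 + 0·2^1 + 1·2^2 + 1·2^3 = 13.
Error is at bit position 13.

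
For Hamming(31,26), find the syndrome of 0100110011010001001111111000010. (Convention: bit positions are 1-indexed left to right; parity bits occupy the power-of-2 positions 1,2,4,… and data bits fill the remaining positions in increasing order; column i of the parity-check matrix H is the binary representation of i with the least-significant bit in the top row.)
Syndrome s = H · r^T (mod 2), r = 0100110011010001001111111000010:
  s[0] = (1010101010101010101010101010101)·(0100110011010001001111111000010) mod 2 = 0+0+0+0+1+0+0+0+1+0+0+0+0+0+0+0+0+0+1+0+1+0+1+0+1+0+0+0+0+0+0 mod 2 = 0
  s[1] = (0110011001100110011001100110011)·(0100110011010001001111111000010) mod 2 = 0+1+0+0+0+1+0+0+0+1+0+0+0+0+0+0+0+0+1+0+0+1+1+0+0+0+0+0+0+1+0 mod 2 = 1
  s[2] = (0001111000011110000111100001111)·(0100110011010001001111111000010) mod 2 = 0+0+0+0+1+1+0+0+0+0+0+1+0+0+0+0+0+0+0+1+1+1+1+0+0+0+0+0+0+1+0 mod 2 = 0
  s[3] = (0000000111111110000000011111111)·(0100110011010001001111111000010) mod 2 = 0+0+0+0+0+0+0+0+1+1+0+1+0+0+0+0+0+0+0+0+0+0+0+1+1+0+0+0+0+1+0 mod 2 = 0
  s[4] = (0000000000000001111111111111111)·(0100110011010001001111111000010) mod 2 = 0+0+0+0+0+0+0+0+0+0+0+0+0+0+0+1+0+0+1+1+1+1+1+1+1+0+0+0+0+1+0 mod 2 = 1
Syndrome = 01001
Non-zero syndrome: error at position 18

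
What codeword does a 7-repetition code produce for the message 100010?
Repeat each bit 7× and concatenate:
1→1111111  0→0000000  0→0000000  0→0000000  1→1111111  0→0000000
Codeword = 111111100000000000000000000011111110000000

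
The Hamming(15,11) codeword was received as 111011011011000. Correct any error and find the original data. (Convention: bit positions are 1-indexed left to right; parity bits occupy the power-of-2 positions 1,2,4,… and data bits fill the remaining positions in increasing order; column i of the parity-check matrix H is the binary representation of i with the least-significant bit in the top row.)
Syndrome s = H · r^T (mod 2), r = 111011011011000:
  s[0] = (101010101010101)·(111011011011000) mod 2 = 1+0+1+0+1+0+0+0+1+0+1+0+0+0+0 mod 2 = 1
  s[1] = (011001100110011)·(111011011011000) mod 2 = 0+1+1+0+0+1+0+0+0+0+1+0+0+0+0 mod 2 = 0
  s[2] = (000111100001111)·(111011011011000) mod 2 = 0+0+0+0+1+1+0+0+0+0+0+1+0+0+0 mod 2 = 1
  s[3] = (000000011111111)·(111011011011000) mod 2 = 0+0+0+0+0+0+0+1+1+0+1+1+0+0+0 mod 2 = 0
Syndrome = 1010
Column 5 of H equals this syndrome → error at bit 5 (1-indexed).
Flip bit 5: 111011011011000 → 111001011011000
Extract data bits at positions {3,5,6,7,9,10,11,12,13,14,15}: 10101011000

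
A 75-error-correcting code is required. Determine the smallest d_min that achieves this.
Correcting t errors requires d_min ≥ 2t + 1 = 2·75 + 1 = 151.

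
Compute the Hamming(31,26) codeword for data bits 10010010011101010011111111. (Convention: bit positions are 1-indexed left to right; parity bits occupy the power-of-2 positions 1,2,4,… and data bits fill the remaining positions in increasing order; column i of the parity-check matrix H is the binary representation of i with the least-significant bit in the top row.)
Codeword c = d · G (mod 2), d = 10010010011101010011111111:
  c[0] = d·G[:,0] = (10010010011101010011111111)·(11011010101101010101010101) mod 2 = 1+0+0+1+0+0+1+0+0+0+1+1+0+1+0+1+0+0+0+1+0+1+0+1+0+1 mod 2 = 1
  c[1] = d·G[:,1] = (10010010011101010011111111)·(10110110011011001100110011) mod 2 = 1+0+0+1+0+0+1+0+0+1+1+0+0+1+0+0+0+0+0+0+1+1+0+0+1+1 mod 2 = 0
  c[2] = d·G[:,2] = (10010010011101010011111111)·(10000000000000000000000000) mod 2 = 1+0+0+0+0+0+0+0+0+0+0+0+0+0+0+0+0+0+0+0+0+0+0+0+0+0 mod 2 = 1
  c[3] = d·G[:,3] = (10010010011101010011111111)·(01110001111000111100001111) mod 2 = 0+0+0+1+0+0+0+0+0+1+1+0+0+0+0+1+0+0+0+0+0+0+1+1+1+1 mod 2 = 0
  c[4] = d·G[:,4] = (10010010011101010011111111)·(01000000000000000000000000) mod 2 = 0+0+0+0+0+0+0+0+0+0+0+0+0+0+0+0+0+0+0+0+0+0+0+0+0+0 mod 2 = 0
  c[5] = d·G[:,5] = (10010010011101010011111111)·(00100000000000000000000000) mod 2 = 0+0+0+0+0+0+0+0+0+0+0+0+0+0+0+0+0+0+0+0+0+0+0+0+0+0 mod 2 = 0
  c[6] = d·G[:,6] = (10010010011101010011111111)·(00010000000000000000000000) mod 2 = 0+0+0+1+0+0+0+0+0+0+0+0+0+0+0+0+0+0+0+0+0+0+0+0+0+0 mod 2 = 1
  c[7] = d·G[:,7] = (10010010011101010011111111)·(00001111111000000011111111) mod 2 = 0+0+0+0+0+0+1+0+0+1+1+0+0+0+0+0+0+0+1+1+1+1+1+1+1+1 mod 2 = 1
  c[8] = d·G[:,8] = (10010010011101010011111111)·(00001000000000000000000000) mod 2 = 0+0+0+0+0+0+0+0+0+0+0+0+0+0+0+0+0+0+0+0+0+0+0+0+0+0 mod 2 = 0
  c[9] = d·G[:,9] = (10010010011101010011111111)·(00000100000000000000000000) mod 2 = 0+0+0+0+0+0+0+0+0+0+0+0+0+0+0+0+0+0+0+0+0+0+0+0+0+0 mod 2 = 0
  c[10] = d·G[:,10] = (10010010011101010011111111)·(00000010000000000000000000) mod 2 = 0+0+0+0+0+0+1+0+0+0+0+0+0+0+0+0+0+0+0+0+0+0+0+0+0+0 mod 2 = 1
  c[11] = d·G[:,11] = (10010010011101010011111111)·(00000001000000000000000000) mod 2 = 0+0+0+0+0+0+0+0+0+0+0+0+0+0+0+0+0+0+0+0+0+0+0+0+0+0 mod 2 = 0
  c[12] = d·G[:,12] = (10010010011101010011111111)·(00000000100000000000000000) mod 2 = 0+0+0+0+0+0+0+0+0+0+0+0+0+0+0+0+0+0+0+0+0+0+0+0+0+0 mod 2 = 0
  c[13] = d·G[:,13] = (10010010011101010011111111)·(00000000010000000000000000) mod 2 = 0+0+0+0+0+0+0+0+0+1+0+0+0+0+0+0+0+0+0+0+0+0+0+0+0+0 mod 2 = 1
  c[14] = d·G[:,14] = (10010010011101010011111111)·(00000000001000000000000000) mod 2 = 0+0+0+0+0+0+0+0+0+0+1+0+0+0+0+0+0+0+0+0+0+0+0+0+0+0 mod 2 = 1
  c[15] = d·G[:,15] = (10010010011101010011111111)·(00000000000111111111111111) mod 2 = 0+0+0+0+0+0+0+0+0+0+0+1+0+1+0+1+0+0+1+1+1+1+1+1+1+1 mod 2 = 1
  c[16] = d·G[:,16] = (10010010011101010011111111)·(00000000000100000000000000) mod 2 = 0+0+0+0+0+0+0+0+0+0+0+1+0+0+0+0+0+0+0+0+0+0+0+0+0+0 mod 2 = 1
  c[17] = d·G[:,17] = (10010010011101010011111111)·(00000000000010000000000000) mod 2 = 0+0+0+0+0+0+0+0+0+0+0+0+0+0+0+0+0+0+0+0+0+0+0+0+0+0 mod 2 = 0
  c[18] = d·G[:,18] = (10010010011101010011111111)·(00000000000001000000000000) mod 2 = 0+0+0+0+0+0+0+0+0+0+0+0+0+1+0+0+0+0+0+0+0+0+0+0+0+0 mod 2 = 1
  c[19] = d·G[:,19] = (10010010011101010011111111)·(00000000000000100000000000) mod 2 = 0+0+0+0+0+0+0+0+0+0+0+0+0+0+0+0+0+0+0+0+0+0+0+0+0+0 mod 2 = 0
  c[20] = d·G[:,20] = (10010010011101010011111111)·(00000000000000010000000000) mod 2 = 0+0+0+0+0+0+0+0+0+0+0+0+0+0+0+1+0+0+0+0+0+0+0+0+0+0 mod 2 = 1
  c[21] = d·G[:,21] = (10010010011101010011111111)·(00000000000000001000000000) mod 2 = 0+0+0+0+0+0+0+0+0+0+0+0+0+0+0+0+0+0+0+0+0+0+0+0+0+0 mod 2 = 0
  c[22] = d·G[:,22] = (10010010011101010011111111)·(00000000000000000100000000) mod 2 = 0+0+0+0+0+0+0+0+0+0+0+0+0+0+0+0+0+0+0+0+0+0+0+0+0+0 mod 2 = 0
  c[23] = d·G[:,23] = (10010010011101010011111111)·(00000000000000000010000000) mod 2 = 0+0+0+0+0+0+0+0+0+0+0+0+0+0+0+0+0+0+1+0+0+0+0+0+0+0 mod 2 = 1
  c[24] = d·G[:,24] = (10010010011101010011111111)·(00000000000000000001000000) mod 2 = 0+0+0+0+0+0+0+0+0+0+0+0+0+0+0+0+0+0+0+1+0+0+0+0+0+0 mod 2 = 1
  c[25] = d·G[:,25] = (10010010011101010011111111)·(00000000000000000000100000) mod 2 = 0+0+0+0+0+0+0+0+0+0+0+0+0+0+0+0+0+0+0+0+1+0+0+0+0+0 mod 2 = 1
  c[26] = d·G[:,26] = (10010010011101010011111111)·(00000000000000000000010000) mod 2 = 0+0+0+0+0+0+0+0+0+0+0+0+0+0+0+0+0+0+0+0+0+1+0+0+0+0 mod 2 = 1
  c[27] = d·G[:,27] = (10010010011101010011111111)·(00000000000000000000001000) mod 2 = 0+0+0+0+0+0+0+0+0+0+0+0+0+0+0+0+0+0+0+0+0+0+1+0+0+0 mod 2 = 1
  c[28] = d·G[:,28] = (10010010011101010011111111)·(00000000000000000000000100) mod 2 = 0+0+0+0+0+0+0+0+0+0+0+0+0+0+0+0+0+0+0+0+0+0+0+1+0+0 mod 2 = 1
  c[29] = d·G[:,29] = (10010010011101010011111111)·(00000000000000000000000010) mod 2 = 0+0+0+0+0+0+0+0+0+0+0+0+0+0+0+0+0+0+0+0+0+0+0+0+1+0 mod 2 = 1
  c[30] = d·G[:,30] = (10010010011101010011111111)·(00000000000000000000000001) mod 2 = 0+0+0+0+0+0+0+0+0+0+0+0+0+0+0+0+0+0+0+0+0+0+0+0+0+1 mod 2 = 1
Codeword = 1010001100100111101010011111111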